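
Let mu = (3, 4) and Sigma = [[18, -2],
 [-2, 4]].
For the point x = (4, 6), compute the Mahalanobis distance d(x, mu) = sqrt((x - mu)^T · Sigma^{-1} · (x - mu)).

Step 1 — centre the observation: (x - mu) = (1, 2).

Step 2 — invert Sigma. det(Sigma) = 18·4 - (-2)² = 68.
  Sigma^{-1} = (1/det) · [[d, -b], [-b, a]] = [[0.0588, 0.0294],
 [0.0294, 0.2647]].

Step 3 — form the quadratic (x - mu)^T · Sigma^{-1} · (x - mu):
  Sigma^{-1} · (x - mu) = (0.1176, 0.5588).
  (x - mu)^T · [Sigma^{-1} · (x - mu)] = (1)·(0.1176) + (2)·(0.5588) = 1.2353.

Step 4 — take square root: d = √(1.2353) ≈ 1.1114.

d(x, mu) = √(1.2353) ≈ 1.1114


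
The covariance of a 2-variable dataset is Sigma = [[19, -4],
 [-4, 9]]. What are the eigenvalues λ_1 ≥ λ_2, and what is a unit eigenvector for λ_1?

Step 1 — characteristic polynomial of 2×2 Sigma:
  det(Sigma - λI) = λ² - trace · λ + det = 0.
  trace = 19 + 9 = 28, det = 19·9 - (-4)² = 155.
Step 2 — discriminant:
  Δ = trace² - 4·det = 784 - 620 = 164.
Step 3 — eigenvalues:
  λ = (trace ± √Δ)/2 = (28 ± 12.8062)/2,
  λ_1 = 20.4031,  λ_2 = 7.5969.

Step 4 — unit eigenvector for λ_1: solve (Sigma - λ_1 I)v = 0. First row:
  (19 - 20.4031)·v_x + (-4)·v_y = 0, i.e. (-1.4031)·v_x + (-4)·v_y = 0,
  so v ∝ (b, λ_1 - a) = (-4, 1.4031); multiply by -1 so the first entry is positive: u = (4, -1.4031).
  ||u|| = √((4)² + (-1.4031)²) = √(17.9688) ≈ 4.239,
  v_1 = u/||u|| ≈ (0.9436, -0.331) (||v_1|| = 1).

λ_1 = 20.4031,  λ_2 = 7.5969;  v_1 ≈ (0.9436, -0.331)


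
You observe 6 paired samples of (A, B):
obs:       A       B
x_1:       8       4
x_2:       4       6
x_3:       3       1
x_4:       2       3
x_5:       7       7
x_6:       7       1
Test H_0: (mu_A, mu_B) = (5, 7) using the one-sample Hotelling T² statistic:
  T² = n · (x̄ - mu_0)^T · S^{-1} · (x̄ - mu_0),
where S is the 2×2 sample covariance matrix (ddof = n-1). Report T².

Step 1 — sample mean vector:
  mean(A) = (8 + 4 + 3 + 2 + 7 + 7) / 6 = 31/6 = 5.1667
  mean(B) = (4 + 6 + 1 + 3 + 7 + 1) / 6 = 22/6 = 3.6667
  x̄ = (5.1667, 3.6667),  deviation x̄ - mu_0 = (5.1667, 3.6667) - (5, 7) = (0.1667, -3.3333).

Step 2 — sample covariance matrix, S[i,j] = (1/(n-1)) · Σ_k (x_{k,i} - mean_i) · (x_{k,j} - mean_j), divisor n-1 = 5:
  S[A,A] = ((2.8333)·(2.8333) + (-1.1667)·(-1.1667) + (-2.1667)·(-2.1667) + (-3.1667)·(-3.1667) + (1.8333)·(1.8333) + (1.8333)·(1.8333)) / 5 = 30.8333/5 = 6.1667
  S[A,B] = ((2.8333)·(0.3333) + (-1.1667)·(2.3333) + (-2.1667)·(-2.6667) + (-3.1667)·(-0.6667) + (1.8333)·(3.3333) + (1.8333)·(-2.6667)) / 5 = 7.3333/5 = 1.4667
  S[B,B] = ((0.3333)·(0.3333) + (2.3333)·(2.3333) + (-2.6667)·(-2.6667) + (-0.6667)·(-0.6667) + (3.3333)·(3.3333) + (-2.6667)·(-2.6667)) / 5 = 31.3333/5 = 6.2667
  S = [[6.1667, 1.4667],
 [1.4667, 6.2667]].

Step 3 — invert S. det(S) = 6.1667·6.2667 - (1.4667)² = 36.4933.
  S^{-1} = (1/det) · [[d, -b], [-b, a]] = [[0.1717, -0.0402],
 [-0.0402, 0.169]].

Step 4 — quadratic form (x̄ - mu_0)^T · S^{-1} · (x̄ - mu_0):
  S^{-1} · (x̄ - mu_0) = (0.1626, -0.57),
  (x̄ - mu_0)^T · [...] = (0.1667)·(0.1626) + (-3.3333)·(-0.57) = 1.927.

Step 5 — scale by n: T² = 6 · 1.927 = 11.5619.

T² ≈ 11.5619


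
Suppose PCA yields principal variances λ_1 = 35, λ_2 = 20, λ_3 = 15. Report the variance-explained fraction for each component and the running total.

Step 1 — total variance = trace(Sigma) = Σ λ_i = 35 + 20 + 15 = 70.

Step 2 — fraction explained by component i = λ_i / Σ λ:
  PC1: 35/70 = 0.5
  PC2: 20/70 = 0.2857
  PC3: 15/70 = 0.2143

Step 3 — cumulative fraction after k components = (λ_1 + ... + λ_k) / Σ λ:
  k = 1: 35/70 = 0.5
  k = 2: (35 + 20)/70 = 55/70 = 0.7857
  k = 3: (35 + 20 + 15)/70 = 70/70 = 1

Summary (fraction, with percent):

explained: PC1 0.5 (50%), PC2 0.2857 (28.57%), PC3 0.2143 (21.43%);  cumulative: 0.5, 0.7857, 1


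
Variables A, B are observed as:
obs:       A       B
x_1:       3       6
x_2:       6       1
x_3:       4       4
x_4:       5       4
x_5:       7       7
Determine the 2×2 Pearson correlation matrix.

Step 1 — column means:
  mean(A) = (3 + 6 + 4 + 5 + 7) / 5 = 25/5 = 5
  mean(B) = (6 + 1 + 4 + 4 + 7) / 5 = 22/5 = 4.4

Step 2 — sample variances and covariances s[i,j] = (1/(n-1)) · Σ_k (x_{k,i} - mean_i) · (x_{k,j} - mean_j), with n-1 = 4:
  s[A,A] = ((-2)·(-2) + (1)·(1) + (-1)·(-1) + (0)·(0) + (2)·(2)) / 4 = 10/4 = 2.5
  s[A,B] = ((-2)·(1.6) + (1)·(-3.4) + (-1)·(-0.4) + (0)·(-0.4) + (2)·(2.6)) / 4 = -1/4 = -0.25
  s[B,B] = ((1.6)·(1.6) + (-3.4)·(-3.4) + (-0.4)·(-0.4) + (-0.4)·(-0.4) + (2.6)·(2.6)) / 4 = 21.2/4 = 5.3
  Sample standard deviations s_i = √(s[i,i]):
  s(A) = √(2.5) = 1.5811
  s(B) = √(5.3) = 2.3022

Step 3 — r_{ij} = s_{ij} / (s_i · s_j):
  r[A,A] = 1 (diagonal).
  r[A,B] = -0.25 / (1.5811 · 2.3022) = -0.25 / 3.6401 = -0.0687
  r[B,B] = 1 (diagonal).

R is symmetric with unit diagonal. Assembling:

R = [[1, -0.0687],
 [-0.0687, 1]]


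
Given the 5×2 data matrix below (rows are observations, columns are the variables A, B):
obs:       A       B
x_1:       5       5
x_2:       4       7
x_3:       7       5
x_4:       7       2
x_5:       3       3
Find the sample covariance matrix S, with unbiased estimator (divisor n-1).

Step 1 — column means:
  mean(A) = (5 + 4 + 7 + 7 + 3) / 5 = 26/5 = 5.2
  mean(B) = (5 + 7 + 5 + 2 + 3) / 5 = 22/5 = 4.4

Step 2 — sample covariance S[i,j] = (1/(n-1)) · Σ_k (x_{k,i} - mean_i) · (x_{k,j} - mean_j), with n-1 = 4.
  S[A,A] = ((-0.2)·(-0.2) + (-1.2)·(-1.2) + (1.8)·(1.8) + (1.8)·(1.8) + (-2.2)·(-2.2)) / 4 = 12.8/4 = 3.2
  S[A,B] = ((-0.2)·(0.6) + (-1.2)·(2.6) + (1.8)·(0.6) + (1.8)·(-2.4) + (-2.2)·(-1.4)) / 4 = -3.4/4 = -0.85
  S[B,B] = ((0.6)·(0.6) + (2.6)·(2.6) + (0.6)·(0.6) + (-2.4)·(-2.4) + (-1.4)·(-1.4)) / 4 = 15.2/4 = 3.8

S is symmetric (S[j,i] = S[i,j]). Assembling:

S = [[3.2, -0.85],
 [-0.85, 3.8]]


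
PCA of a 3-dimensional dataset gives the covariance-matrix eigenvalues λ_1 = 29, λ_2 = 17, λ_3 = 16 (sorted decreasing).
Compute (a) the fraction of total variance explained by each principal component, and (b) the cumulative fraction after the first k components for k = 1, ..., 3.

Step 1 — total variance = trace(Sigma) = Σ λ_i = 29 + 17 + 16 = 62.

Step 2 — fraction explained by component i = λ_i / Σ λ:
  PC1: 29/62 = 0.4677
  PC2: 17/62 = 0.2742
  PC3: 16/62 = 0.2581

Step 3 — cumulative fraction after k components = (λ_1 + ... + λ_k) / Σ λ:
  k = 1: 29/62 = 0.4677
  k = 2: (29 + 17)/62 = 46/62 = 0.7419
  k = 3: (29 + 17 + 16)/62 = 62/62 = 1

Summary (fraction, with percent):

explained: PC1 0.4677 (46.77%), PC2 0.2742 (27.42%), PC3 0.2581 (25.81%);  cumulative: 0.4677, 0.7419, 1


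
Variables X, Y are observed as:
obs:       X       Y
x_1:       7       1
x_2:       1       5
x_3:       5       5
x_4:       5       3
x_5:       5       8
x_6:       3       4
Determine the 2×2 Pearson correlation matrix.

Step 1 — column means:
  mean(X) = (7 + 1 + 5 + 5 + 5 + 3) / 6 = 26/6 = 4.3333
  mean(Y) = (1 + 5 + 5 + 3 + 8 + 4) / 6 = 26/6 = 4.3333

Step 2 — sample variances and covariances s[i,j] = (1/(n-1)) · Σ_k (x_{k,i} - mean_i) · (x_{k,j} - mean_j), with n-1 = 5:
  s[X,X] = ((2.6667)·(2.6667) + (-3.3333)·(-3.3333) + (0.6667)·(0.6667) + (0.6667)·(0.6667) + (0.6667)·(0.6667) + (-1.3333)·(-1.3333)) / 5 = 21.3333/5 = 4.2667
  s[X,Y] = ((2.6667)·(-3.3333) + (-3.3333)·(0.6667) + (0.6667)·(0.6667) + (0.6667)·(-1.3333) + (0.6667)·(3.6667) + (-1.3333)·(-0.3333)) / 5 = -8.6667/5 = -1.7333
  s[Y,Y] = ((-3.3333)·(-3.3333) + (0.6667)·(0.6667) + (0.6667)·(0.6667) + (-1.3333)·(-1.3333) + (3.6667)·(3.6667) + (-0.3333)·(-0.3333)) / 5 = 27.3333/5 = 5.4667
  Sample standard deviations s_i = √(s[i,i]):
  s(X) = √(4.2667) = 2.0656
  s(Y) = √(5.4667) = 2.3381

Step 3 — r_{ij} = s_{ij} / (s_i · s_j):
  r[X,X] = 1 (diagonal).
  r[X,Y] = -1.7333 / (2.0656 · 2.3381) = -1.7333 / 4.8295 = -0.3589
  r[Y,Y] = 1 (diagonal).

R is symmetric with unit diagonal. Assembling:

R = [[1, -0.3589],
 [-0.3589, 1]]


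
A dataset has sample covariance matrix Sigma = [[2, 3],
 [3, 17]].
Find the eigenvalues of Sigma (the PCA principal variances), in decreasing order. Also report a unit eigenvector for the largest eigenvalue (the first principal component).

Step 1 — characteristic polynomial of 2×2 Sigma:
  det(Sigma - λI) = λ² - trace · λ + det = 0.
  trace = 2 + 17 = 19, det = 2·17 - (3)² = 25.
Step 2 — discriminant:
  Δ = trace² - 4·det = 361 - 100 = 261.
Step 3 — eigenvalues:
  λ = (trace ± √Δ)/2 = (19 ± 16.1555)/2,
  λ_1 = 17.5777,  λ_2 = 1.4223.

Step 4 — unit eigenvector for λ_1: solve (Sigma - λ_1 I)v = 0. First row:
  (2 - 17.5777)·v_x + (3)·v_y = 0, i.e. (-15.5777)·v_x + (3)·v_y = 0,
  so v ∝ (b, λ_1 - a) = (3, 15.5777) = u.
  ||u|| = √((3)² + (15.5777)²) = √(251.6662) ≈ 15.864,
  v_1 = u/||u|| ≈ (0.1891, 0.982) (||v_1|| = 1).

λ_1 = 17.5777,  λ_2 = 1.4223;  v_1 ≈ (0.1891, 0.982)


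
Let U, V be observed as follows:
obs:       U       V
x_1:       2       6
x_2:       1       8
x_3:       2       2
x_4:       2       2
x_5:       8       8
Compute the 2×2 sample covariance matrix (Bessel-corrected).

Step 1 — column means:
  mean(U) = (2 + 1 + 2 + 2 + 8) / 5 = 15/5 = 3
  mean(V) = (6 + 8 + 2 + 2 + 8) / 5 = 26/5 = 5.2

Step 2 — sample covariance S[i,j] = (1/(n-1)) · Σ_k (x_{k,i} - mean_i) · (x_{k,j} - mean_j), with n-1 = 4.
  S[U,U] = ((-1)·(-1) + (-2)·(-2) + (-1)·(-1) + (-1)·(-1) + (5)·(5)) / 4 = 32/4 = 8
  S[U,V] = ((-1)·(0.8) + (-2)·(2.8) + (-1)·(-3.2) + (-1)·(-3.2) + (5)·(2.8)) / 4 = 14/4 = 3.5
  S[V,V] = ((0.8)·(0.8) + (2.8)·(2.8) + (-3.2)·(-3.2) + (-3.2)·(-3.2) + (2.8)·(2.8)) / 4 = 36.8/4 = 9.2

S is symmetric (S[j,i] = S[i,j]). Assembling:

S = [[8, 3.5],
 [3.5, 9.2]]


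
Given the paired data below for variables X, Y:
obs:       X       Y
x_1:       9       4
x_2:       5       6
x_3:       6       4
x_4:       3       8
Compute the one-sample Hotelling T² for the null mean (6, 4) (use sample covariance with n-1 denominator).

Step 1 — sample mean vector:
  mean(X) = (9 + 5 + 6 + 3) / 4 = 23/4 = 5.75
  mean(Y) = (4 + 6 + 4 + 8) / 4 = 22/4 = 5.5
  x̄ = (5.75, 5.5),  deviation x̄ - mu_0 = (5.75, 5.5) - (6, 4) = (-0.25, 1.5).

Step 2 — sample covariance matrix, S[i,j] = (1/(n-1)) · Σ_k (x_{k,i} - mean_i) · (x_{k,j} - mean_j), divisor n-1 = 3:
  S[X,X] = ((3.25)·(3.25) + (-0.75)·(-0.75) + (0.25)·(0.25) + (-2.75)·(-2.75)) / 3 = 18.75/3 = 6.25
  S[X,Y] = ((3.25)·(-1.5) + (-0.75)·(0.5) + (0.25)·(-1.5) + (-2.75)·(2.5)) / 3 = -12.5/3 = -4.1667
  S[Y,Y] = ((-1.5)·(-1.5) + (0.5)·(0.5) + (-1.5)·(-1.5) + (2.5)·(2.5)) / 3 = 11/3 = 3.6667
  S = [[6.25, -4.1667],
 [-4.1667, 3.6667]].

Step 3 — invert S. det(S) = 6.25·3.6667 - (-4.1667)² = 5.5556.
  S^{-1} = (1/det) · [[d, -b], [-b, a]] = [[0.66, 0.75],
 [0.75, 1.125]].

Step 4 — quadratic form (x̄ - mu_0)^T · S^{-1} · (x̄ - mu_0):
  S^{-1} · (x̄ - mu_0) = (0.96, 1.5),
  (x̄ - mu_0)^T · [...] = (-0.25)·(0.96) + (1.5)·(1.5) = 2.01.

Step 5 — scale by n: T² = 4 · 2.01 = 8.04.

T² ≈ 8.04


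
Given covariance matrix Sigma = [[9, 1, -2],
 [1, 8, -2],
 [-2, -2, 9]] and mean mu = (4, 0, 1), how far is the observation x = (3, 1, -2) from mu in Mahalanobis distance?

Step 1 — centre the observation: (x - mu) = (-1, 1, -3).

Step 2 — invert Sigma (cofactor / det for 3×3, or solve directly):
  Sigma^{-1} = [[0.1174, -0.0086, 0.0242],
 [-0.0086, 0.133, 0.0276],
 [0.0242, 0.0276, 0.1226]].

Step 3 — form the quadratic (x - mu)^T · Sigma^{-1} · (x - mu):
  Sigma^{-1} · (x - mu) = (-0.1986, 0.0587, -0.3644).
  (x - mu)^T · [Sigma^{-1} · (x - mu)] = (-1)·(-0.1986) + (1)·(0.0587) + (-3)·(-0.3644) = 1.3506.

Step 4 — take square root: d = √(1.3506) ≈ 1.1622.

d(x, mu) = √(1.3506) ≈ 1.1622


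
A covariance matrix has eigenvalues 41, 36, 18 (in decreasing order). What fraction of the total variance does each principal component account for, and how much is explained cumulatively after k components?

Step 1 — total variance = trace(Sigma) = Σ λ_i = 41 + 36 + 18 = 95.

Step 2 — fraction explained by component i = λ_i / Σ λ:
  PC1: 41/95 = 0.4316
  PC2: 36/95 = 0.3789
  PC3: 18/95 = 0.1895

Step 3 — cumulative fraction after k components = (λ_1 + ... + λ_k) / Σ λ:
  k = 1: 41/95 = 0.4316
  k = 2: (41 + 36)/95 = 77/95 = 0.8105
  k = 3: (41 + 36 + 18)/95 = 95/95 = 1

Summary (fraction, with percent):

explained: PC1 0.4316 (43.16%), PC2 0.3789 (37.89%), PC3 0.1895 (18.95%);  cumulative: 0.4316, 0.8105, 1


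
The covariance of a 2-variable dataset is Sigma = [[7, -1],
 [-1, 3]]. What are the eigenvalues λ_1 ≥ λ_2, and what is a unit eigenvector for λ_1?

Step 1 — characteristic polynomial of 2×2 Sigma:
  det(Sigma - λI) = λ² - trace · λ + det = 0.
  trace = 7 + 3 = 10, det = 7·3 - (-1)² = 20.
Step 2 — discriminant:
  Δ = trace² - 4·det = 100 - 80 = 20.
Step 3 — eigenvalues:
  λ = (trace ± √Δ)/2 = (10 ± 4.4721)/2,
  λ_1 = 7.2361,  λ_2 = 2.7639.

Step 4 — unit eigenvector for λ_1: solve (Sigma - λ_1 I)v = 0. First row:
  (7 - 7.2361)·v_x + (-1)·v_y = 0, i.e. (-0.2361)·v_x + (-1)·v_y = 0,
  so v ∝ (b, λ_1 - a) = (-1, 0.2361); multiply by -1 so the first entry is positive: u = (1, -0.2361).
  ||u|| = √((1)² + (-0.2361)²) = √(1.0557) ≈ 1.0275,
  v_1 = u/||u|| ≈ (0.9732, -0.2298) (||v_1|| = 1).

λ_1 = 7.2361,  λ_2 = 2.7639;  v_1 ≈ (0.9732, -0.2298)


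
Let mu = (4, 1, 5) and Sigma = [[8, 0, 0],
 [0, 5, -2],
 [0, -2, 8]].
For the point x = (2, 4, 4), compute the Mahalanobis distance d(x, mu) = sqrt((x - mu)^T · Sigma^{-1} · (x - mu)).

Step 1 — centre the observation: (x - mu) = (-2, 3, -1).

Step 2 — invert Sigma (cofactor / det for 3×3, or solve directly):
  Sigma^{-1} = [[0.125, 0, 0],
 [0, 0.2222, 0.0556],
 [0, 0.0556, 0.1389]].

Step 3 — form the quadratic (x - mu)^T · Sigma^{-1} · (x - mu):
  Sigma^{-1} · (x - mu) = (-0.25, 0.6111, 0.0278).
  (x - mu)^T · [Sigma^{-1} · (x - mu)] = (-2)·(-0.25) + (3)·(0.6111) + (-1)·(0.0278) = 2.3056.

Step 4 — take square root: d = √(2.3056) ≈ 1.5184.

d(x, mu) = √(2.3056) ≈ 1.5184


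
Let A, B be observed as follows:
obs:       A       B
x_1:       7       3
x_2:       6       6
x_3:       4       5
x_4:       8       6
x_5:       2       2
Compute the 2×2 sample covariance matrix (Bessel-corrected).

Step 1 — column means:
  mean(A) = (7 + 6 + 4 + 8 + 2) / 5 = 27/5 = 5.4
  mean(B) = (3 + 6 + 5 + 6 + 2) / 5 = 22/5 = 4.4

Step 2 — sample covariance S[i,j] = (1/(n-1)) · Σ_k (x_{k,i} - mean_i) · (x_{k,j} - mean_j), with n-1 = 4.
  S[A,A] = ((1.6)·(1.6) + (0.6)·(0.6) + (-1.4)·(-1.4) + (2.6)·(2.6) + (-3.4)·(-3.4)) / 4 = 23.2/4 = 5.8
  S[A,B] = ((1.6)·(-1.4) + (0.6)·(1.6) + (-1.4)·(0.6) + (2.6)·(1.6) + (-3.4)·(-2.4)) / 4 = 10.2/4 = 2.55
  S[B,B] = ((-1.4)·(-1.4) + (1.6)·(1.6) + (0.6)·(0.6) + (1.6)·(1.6) + (-2.4)·(-2.4)) / 4 = 13.2/4 = 3.3

S is symmetric (S[j,i] = S[i,j]). Assembling:

S = [[5.8, 2.55],
 [2.55, 3.3]]


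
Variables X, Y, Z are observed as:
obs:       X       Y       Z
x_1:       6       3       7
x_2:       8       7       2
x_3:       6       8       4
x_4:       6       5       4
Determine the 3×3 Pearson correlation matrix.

Step 1 — column means:
  mean(X) = (6 + 8 + 6 + 6) / 4 = 26/4 = 6.5
  mean(Y) = (3 + 7 + 8 + 5) / 4 = 23/4 = 5.75
  mean(Z) = (7 + 2 + 4 + 4) / 4 = 17/4 = 4.25

Step 2 — sample variances and covariances s[i,j] = (1/(n-1)) · Σ_k (x_{k,i} - mean_i) · (x_{k,j} - mean_j), with n-1 = 3:
  s[X,X] = ((-0.5)·(-0.5) + (1.5)·(1.5) + (-0.5)·(-0.5) + (-0.5)·(-0.5)) / 3 = 3/3 = 1
  s[X,Y] = ((-0.5)·(-2.75) + (1.5)·(1.25) + (-0.5)·(2.25) + (-0.5)·(-0.75)) / 3 = 2.5/3 = 0.8333
  s[X,Z] = ((-0.5)·(2.75) + (1.5)·(-2.25) + (-0.5)·(-0.25) + (-0.5)·(-0.25)) / 3 = -4.5/3 = -1.5
  s[Y,Y] = ((-2.75)·(-2.75) + (1.25)·(1.25) + (2.25)·(2.25) + (-0.75)·(-0.75)) / 3 = 14.75/3 = 4.9167
  s[Y,Z] = ((-2.75)·(2.75) + (1.25)·(-2.25) + (2.25)·(-0.25) + (-0.75)·(-0.25)) / 3 = -10.75/3 = -3.5833
  s[Z,Z] = ((2.75)·(2.75) + (-2.25)·(-2.25) + (-0.25)·(-0.25) + (-0.25)·(-0.25)) / 3 = 12.75/3 = 4.25
  Sample standard deviations s_i = √(s[i,i]):
  s(X) = √(1) = 1
  s(Y) = √(4.9167) = 2.2174
  s(Z) = √(4.25) = 2.0616

Step 3 — r_{ij} = s_{ij} / (s_i · s_j):
  r[X,X] = 1 (diagonal).
  r[X,Y] = 0.8333 / (1 · 2.2174) = 0.8333 / 2.2174 = 0.3758
  r[X,Z] = -1.5 / (1 · 2.0616) = -1.5 / 2.0616 = -0.7276
  r[Y,Y] = 1 (diagonal).
  r[Y,Z] = -3.5833 / (2.2174 · 2.0616) = -3.5833 / 4.5712 = -0.7839
  r[Z,Z] = 1 (diagonal).

R is symmetric with unit diagonal. Assembling:

R = [[1, 0.3758, -0.7276],
 [0.3758, 1, -0.7839],
 [-0.7276, -0.7839, 1]]


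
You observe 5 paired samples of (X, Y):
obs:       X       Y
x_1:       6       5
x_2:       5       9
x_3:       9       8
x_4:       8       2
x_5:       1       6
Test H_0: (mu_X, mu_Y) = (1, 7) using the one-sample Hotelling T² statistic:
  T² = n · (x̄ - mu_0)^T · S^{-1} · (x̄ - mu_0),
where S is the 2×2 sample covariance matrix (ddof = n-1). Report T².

Step 1 — sample mean vector:
  mean(X) = (6 + 5 + 9 + 8 + 1) / 5 = 29/5 = 5.8
  mean(Y) = (5 + 9 + 8 + 2 + 6) / 5 = 30/5 = 6
  x̄ = (5.8, 6),  deviation x̄ - mu_0 = (5.8, 6) - (1, 7) = (4.8, -1).

Step 2 — sample covariance matrix, S[i,j] = (1/(n-1)) · Σ_k (x_{k,i} - mean_i) · (x_{k,j} - mean_j), divisor n-1 = 4:
  S[X,X] = ((0.2)·(0.2) + (-0.8)·(-0.8) + (3.2)·(3.2) + (2.2)·(2.2) + (-4.8)·(-4.8)) / 4 = 38.8/4 = 9.7
  S[X,Y] = ((0.2)·(-1) + (-0.8)·(3) + (3.2)·(2) + (2.2)·(-4) + (-4.8)·(0)) / 4 = -5/4 = -1.25
  S[Y,Y] = ((-1)·(-1) + (3)·(3) + (2)·(2) + (-4)·(-4) + (0)·(0)) / 4 = 30/4 = 7.5
  S = [[9.7, -1.25],
 [-1.25, 7.5]].

Step 3 — invert S. det(S) = 9.7·7.5 - (-1.25)² = 71.1875.
  S^{-1} = (1/det) · [[d, -b], [-b, a]] = [[0.1054, 0.0176],
 [0.0176, 0.1363]].

Step 4 — quadratic form (x̄ - mu_0)^T · S^{-1} · (x̄ - mu_0):
  S^{-1} · (x̄ - mu_0) = (0.4881, -0.052),
  (x̄ - mu_0)^T · [...] = (4.8)·(0.4881) + (-1)·(-0.052) = 2.3951.

Step 5 — scale by n: T² = 5 · 2.3951 = 11.9754.

T² ≈ 11.9754


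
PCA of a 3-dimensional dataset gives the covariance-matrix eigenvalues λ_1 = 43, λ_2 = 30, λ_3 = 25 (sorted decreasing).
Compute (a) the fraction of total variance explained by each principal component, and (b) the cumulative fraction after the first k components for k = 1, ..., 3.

Step 1 — total variance = trace(Sigma) = Σ λ_i = 43 + 30 + 25 = 98.

Step 2 — fraction explained by component i = λ_i / Σ λ:
  PC1: 43/98 = 0.4388
  PC2: 30/98 = 0.3061
  PC3: 25/98 = 0.2551

Step 3 — cumulative fraction after k components = (λ_1 + ... + λ_k) / Σ λ:
  k = 1: 43/98 = 0.4388
  k = 2: (43 + 30)/98 = 73/98 = 0.7449
  k = 3: (43 + 30 + 25)/98 = 98/98 = 1

Summary (fraction, with percent):

explained: PC1 0.4388 (43.88%), PC2 0.3061 (30.61%), PC3 0.2551 (25.51%);  cumulative: 0.4388, 0.7449, 1


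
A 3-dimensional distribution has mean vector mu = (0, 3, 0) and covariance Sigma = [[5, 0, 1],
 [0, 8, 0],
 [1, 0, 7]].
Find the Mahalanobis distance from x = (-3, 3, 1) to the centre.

Step 1 — centre the observation: (x - mu) = (-3, 0, 1).

Step 2 — invert Sigma (cofactor / det for 3×3, or solve directly):
  Sigma^{-1} = [[0.2059, 0, -0.0294],
 [0, 0.125, 0],
 [-0.0294, 0, 0.1471]].

Step 3 — form the quadratic (x - mu)^T · Sigma^{-1} · (x - mu):
  Sigma^{-1} · (x - mu) = (-0.6471, 0, 0.2353).
  (x - mu)^T · [Sigma^{-1} · (x - mu)] = (-3)·(-0.6471) + (0)·(0) + (1)·(0.2353) = 2.1765.

Step 4 — take square root: d = √(2.1765) ≈ 1.4753.

d(x, mu) = √(2.1765) ≈ 1.4753


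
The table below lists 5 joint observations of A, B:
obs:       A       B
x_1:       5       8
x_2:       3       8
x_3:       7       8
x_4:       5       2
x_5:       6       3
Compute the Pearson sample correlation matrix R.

Step 1 — column means:
  mean(A) = (5 + 3 + 7 + 5 + 6) / 5 = 26/5 = 5.2
  mean(B) = (8 + 8 + 8 + 2 + 3) / 5 = 29/5 = 5.8

Step 2 — sample variances and covariances s[i,j] = (1/(n-1)) · Σ_k (x_{k,i} - mean_i) · (x_{k,j} - mean_j), with n-1 = 4:
  s[A,A] = ((-0.2)·(-0.2) + (-2.2)·(-2.2) + (1.8)·(1.8) + (-0.2)·(-0.2) + (0.8)·(0.8)) / 4 = 8.8/4 = 2.2
  s[A,B] = ((-0.2)·(2.2) + (-2.2)·(2.2) + (1.8)·(2.2) + (-0.2)·(-3.8) + (0.8)·(-2.8)) / 4 = -2.8/4 = -0.7
  s[B,B] = ((2.2)·(2.2) + (2.2)·(2.2) + (2.2)·(2.2) + (-3.8)·(-3.8) + (-2.8)·(-2.8)) / 4 = 36.8/4 = 9.2
  Sample standard deviations s_i = √(s[i,i]):
  s(A) = √(2.2) = 1.4832
  s(B) = √(9.2) = 3.0332

Step 3 — r_{ij} = s_{ij} / (s_i · s_j):
  r[A,A] = 1 (diagonal).
  r[A,B] = -0.7 / (1.4832 · 3.0332) = -0.7 / 4.4989 = -0.1556
  r[B,B] = 1 (diagonal).

R is symmetric with unit diagonal. Assembling:

R = [[1, -0.1556],
 [-0.1556, 1]]


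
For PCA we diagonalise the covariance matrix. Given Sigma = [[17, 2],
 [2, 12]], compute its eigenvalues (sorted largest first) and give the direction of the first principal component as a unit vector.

Step 1 — characteristic polynomial of 2×2 Sigma:
  det(Sigma - λI) = λ² - trace · λ + det = 0.
  trace = 17 + 12 = 29, det = 17·12 - (2)² = 200.
Step 2 — discriminant:
  Δ = trace² - 4·det = 841 - 800 = 41.
Step 3 — eigenvalues:
  λ = (trace ± √Δ)/2 = (29 ± 6.4031)/2,
  λ_1 = 17.7016,  λ_2 = 11.2984.

Step 4 — unit eigenvector for λ_1: solve (Sigma - λ_1 I)v = 0. First row:
  (17 - 17.7016)·v_x + (2)·v_y = 0, i.e. (-0.7016)·v_x + (2)·v_y = 0,
  so v ∝ (b, λ_1 - a) = (2, 0.7016) = u.
  ||u|| = √((2)² + (0.7016)²) = √(4.4922) ≈ 2.1195,
  v_1 = u/||u|| ≈ (0.9436, 0.331) (||v_1|| = 1).

λ_1 = 17.7016,  λ_2 = 11.2984;  v_1 ≈ (0.9436, 0.331)


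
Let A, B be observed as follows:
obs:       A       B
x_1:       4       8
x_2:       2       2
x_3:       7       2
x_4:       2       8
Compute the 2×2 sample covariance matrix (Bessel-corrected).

Step 1 — column means:
  mean(A) = (4 + 2 + 7 + 2) / 4 = 15/4 = 3.75
  mean(B) = (8 + 2 + 2 + 8) / 4 = 20/4 = 5

Step 2 — sample covariance S[i,j] = (1/(n-1)) · Σ_k (x_{k,i} - mean_i) · (x_{k,j} - mean_j), with n-1 = 3.
  S[A,A] = ((0.25)·(0.25) + (-1.75)·(-1.75) + (3.25)·(3.25) + (-1.75)·(-1.75)) / 3 = 16.75/3 = 5.5833
  S[A,B] = ((0.25)·(3) + (-1.75)·(-3) + (3.25)·(-3) + (-1.75)·(3)) / 3 = -9/3 = -3
  S[B,B] = ((3)·(3) + (-3)·(-3) + (-3)·(-3) + (3)·(3)) / 3 = 36/3 = 12

S is symmetric (S[j,i] = S[i,j]). Assembling:

S = [[5.5833, -3],
 [-3, 12]]


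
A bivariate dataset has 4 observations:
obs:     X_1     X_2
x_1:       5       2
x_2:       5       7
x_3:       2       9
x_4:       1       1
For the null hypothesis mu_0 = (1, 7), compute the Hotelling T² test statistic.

Step 1 — sample mean vector:
  mean(X_1) = (5 + 5 + 2 + 1) / 4 = 13/4 = 3.25
  mean(X_2) = (2 + 7 + 9 + 1) / 4 = 19/4 = 4.75
  x̄ = (3.25, 4.75),  deviation x̄ - mu_0 = (3.25, 4.75) - (1, 7) = (2.25, -2.25).

Step 2 — sample covariance matrix, S[i,j] = (1/(n-1)) · Σ_k (x_{k,i} - mean_i) · (x_{k,j} - mean_j), divisor n-1 = 3:
  S[X_1,X_1] = ((1.75)·(1.75) + (1.75)·(1.75) + (-1.25)·(-1.25) + (-2.25)·(-2.25)) / 3 = 12.75/3 = 4.25
  S[X_1,X_2] = ((1.75)·(-2.75) + (1.75)·(2.25) + (-1.25)·(4.25) + (-2.25)·(-3.75)) / 3 = 2.25/3 = 0.75
  S[X_2,X_2] = ((-2.75)·(-2.75) + (2.25)·(2.25) + (4.25)·(4.25) + (-3.75)·(-3.75)) / 3 = 44.75/3 = 14.9167
  S = [[4.25, 0.75],
 [0.75, 14.9167]].

Step 3 — invert S. det(S) = 4.25·14.9167 - (0.75)² = 62.8333.
  S^{-1} = (1/det) · [[d, -b], [-b, a]] = [[0.2374, -0.0119],
 [-0.0119, 0.0676]].

Step 4 — quadratic form (x̄ - mu_0)^T · S^{-1} · (x̄ - mu_0):
  S^{-1} · (x̄ - mu_0) = (0.561, -0.179),
  (x̄ - mu_0)^T · [...] = (2.25)·(0.561) + (-2.25)·(-0.179) = 1.6651.

Step 5 — scale by n: T² = 4 · 1.6651 = 6.6605.

T² ≈ 6.6605


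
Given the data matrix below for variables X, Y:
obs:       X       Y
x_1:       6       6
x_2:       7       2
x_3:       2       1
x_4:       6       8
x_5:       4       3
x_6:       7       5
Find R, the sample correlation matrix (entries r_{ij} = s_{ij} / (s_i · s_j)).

Step 1 — column means:
  mean(X) = (6 + 7 + 2 + 6 + 4 + 7) / 6 = 32/6 = 5.3333
  mean(Y) = (6 + 2 + 1 + 8 + 3 + 5) / 6 = 25/6 = 4.1667

Step 2 — sample variances and covariances s[i,j] = (1/(n-1)) · Σ_k (x_{k,i} - mean_i) · (x_{k,j} - mean_j), with n-1 = 5:
  s[X,X] = ((0.6667)·(0.6667) + (1.6667)·(1.6667) + (-3.3333)·(-3.3333) + (0.6667)·(0.6667) + (-1.3333)·(-1.3333) + (1.6667)·(1.6667)) / 5 = 19.3333/5 = 3.8667
  s[X,Y] = ((0.6667)·(1.8333) + (1.6667)·(-2.1667) + (-3.3333)·(-3.1667) + (0.6667)·(3.8333) + (-1.3333)·(-1.1667) + (1.6667)·(0.8333)) / 5 = 13.6667/5 = 2.7333
  s[Y,Y] = ((1.8333)·(1.8333) + (-2.1667)·(-2.1667) + (-3.1667)·(-3.1667) + (3.8333)·(3.8333) + (-1.1667)·(-1.1667) + (0.8333)·(0.8333)) / 5 = 34.8333/5 = 6.9667
  Sample standard deviations s_i = √(s[i,i]):
  s(X) = √(3.8667) = 1.9664
  s(Y) = √(6.9667) = 2.6394

Step 3 — r_{ij} = s_{ij} / (s_i · s_j):
  r[X,X] = 1 (diagonal).
  r[X,Y] = 2.7333 / (1.9664 · 2.6394) = 2.7333 / 5.1902 = 0.5266
  r[Y,Y] = 1 (diagonal).

R is symmetric with unit diagonal. Assembling:

R = [[1, 0.5266],
 [0.5266, 1]]


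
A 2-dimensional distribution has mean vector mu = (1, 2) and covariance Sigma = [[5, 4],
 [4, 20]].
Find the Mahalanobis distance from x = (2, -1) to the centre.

Step 1 — centre the observation: (x - mu) = (1, -3).

Step 2 — invert Sigma. det(Sigma) = 5·20 - (4)² = 84.
  Sigma^{-1} = (1/det) · [[d, -b], [-b, a]] = [[0.2381, -0.0476],
 [-0.0476, 0.0595]].

Step 3 — form the quadratic (x - mu)^T · Sigma^{-1} · (x - mu):
  Sigma^{-1} · (x - mu) = (0.381, -0.2262).
  (x - mu)^T · [Sigma^{-1} · (x - mu)] = (1)·(0.381) + (-3)·(-0.2262) = 1.0595.

Step 4 — take square root: d = √(1.0595) ≈ 1.0293.

d(x, mu) = √(1.0595) ≈ 1.0293


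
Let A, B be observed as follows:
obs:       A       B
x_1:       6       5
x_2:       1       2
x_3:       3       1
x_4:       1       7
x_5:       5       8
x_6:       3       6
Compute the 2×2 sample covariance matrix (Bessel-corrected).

Step 1 — column means:
  mean(A) = (6 + 1 + 3 + 1 + 5 + 3) / 6 = 19/6 = 3.1667
  mean(B) = (5 + 2 + 1 + 7 + 8 + 6) / 6 = 29/6 = 4.8333

Step 2 — sample covariance S[i,j] = (1/(n-1)) · Σ_k (x_{k,i} - mean_i) · (x_{k,j} - mean_j), with n-1 = 5.
  S[A,A] = ((2.8333)·(2.8333) + (-2.1667)·(-2.1667) + (-0.1667)·(-0.1667) + (-2.1667)·(-2.1667) + (1.8333)·(1.8333) + (-0.1667)·(-0.1667)) / 5 = 20.8333/5 = 4.1667
  S[A,B] = ((2.8333)·(0.1667) + (-2.1667)·(-2.8333) + (-0.1667)·(-3.8333) + (-2.1667)·(2.1667) + (1.8333)·(3.1667) + (-0.1667)·(1.1667)) / 5 = 8.1667/5 = 1.6333
  S[B,B] = ((0.1667)·(0.1667) + (-2.8333)·(-2.8333) + (-3.8333)·(-3.8333) + (2.1667)·(2.1667) + (3.1667)·(3.1667) + (1.1667)·(1.1667)) / 5 = 38.8333/5 = 7.7667

S is symmetric (S[j,i] = S[i,j]). Assembling:

S = [[4.1667, 1.6333],
 [1.6333, 7.7667]]


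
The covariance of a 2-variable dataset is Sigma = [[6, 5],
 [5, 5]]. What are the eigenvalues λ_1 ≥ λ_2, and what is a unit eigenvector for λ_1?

Step 1 — characteristic polynomial of 2×2 Sigma:
  det(Sigma - λI) = λ² - trace · λ + det = 0.
  trace = 6 + 5 = 11, det = 6·5 - (5)² = 5.
Step 2 — discriminant:
  Δ = trace² - 4·det = 121 - 20 = 101.
Step 3 — eigenvalues:
  λ = (trace ± √Δ)/2 = (11 ± 10.0499)/2,
  λ_1 = 10.5249,  λ_2 = 0.4751.

Step 4 — unit eigenvector for λ_1: solve (Sigma - λ_1 I)v = 0. First row:
  (6 - 10.5249)·v_x + (5)·v_y = 0, i.e. (-4.5249)·v_x + (5)·v_y = 0,
  so v ∝ (b, λ_1 - a) = (5, 4.5249) = u.
  ||u|| = √((5)² + (4.5249)²) = √(45.4751) ≈ 6.7435,
  v_1 = u/||u|| ≈ (0.7415, 0.671) (||v_1|| = 1).

λ_1 = 10.5249,  λ_2 = 0.4751;  v_1 ≈ (0.7415, 0.671)


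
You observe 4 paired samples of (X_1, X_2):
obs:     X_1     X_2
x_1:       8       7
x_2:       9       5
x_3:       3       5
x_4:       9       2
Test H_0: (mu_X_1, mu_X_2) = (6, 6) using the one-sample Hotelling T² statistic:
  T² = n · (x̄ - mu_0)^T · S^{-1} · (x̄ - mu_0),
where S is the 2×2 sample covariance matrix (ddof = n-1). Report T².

Step 1 — sample mean vector:
  mean(X_1) = (8 + 9 + 3 + 9) / 4 = 29/4 = 7.25
  mean(X_2) = (7 + 5 + 5 + 2) / 4 = 19/4 = 4.75
  x̄ = (7.25, 4.75),  deviation x̄ - mu_0 = (7.25, 4.75) - (6, 6) = (1.25, -1.25).

Step 2 — sample covariance matrix, S[i,j] = (1/(n-1)) · Σ_k (x_{k,i} - mean_i) · (x_{k,j} - mean_j), divisor n-1 = 3:
  S[X_1,X_1] = ((0.75)·(0.75) + (1.75)·(1.75) + (-4.25)·(-4.25) + (1.75)·(1.75)) / 3 = 24.75/3 = 8.25
  S[X_1,X_2] = ((0.75)·(2.25) + (1.75)·(0.25) + (-4.25)·(0.25) + (1.75)·(-2.75)) / 3 = -3.75/3 = -1.25
  S[X_2,X_2] = ((2.25)·(2.25) + (0.25)·(0.25) + (0.25)·(0.25) + (-2.75)·(-2.75)) / 3 = 12.75/3 = 4.25
  S = [[8.25, -1.25],
 [-1.25, 4.25]].

Step 3 — invert S. det(S) = 8.25·4.25 - (-1.25)² = 33.5.
  S^{-1} = (1/det) · [[d, -b], [-b, a]] = [[0.1269, 0.0373],
 [0.0373, 0.2463]].

Step 4 — quadratic form (x̄ - mu_0)^T · S^{-1} · (x̄ - mu_0):
  S^{-1} · (x̄ - mu_0) = (0.1119, -0.2612),
  (x̄ - mu_0)^T · [...] = (1.25)·(0.1119) + (-1.25)·(-0.2612) = 0.4664.

Step 5 — scale by n: T² = 4 · 0.4664 = 1.8657.

T² ≈ 1.8657


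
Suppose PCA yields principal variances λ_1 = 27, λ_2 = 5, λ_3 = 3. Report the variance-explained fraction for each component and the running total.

Step 1 — total variance = trace(Sigma) = Σ λ_i = 27 + 5 + 3 = 35.

Step 2 — fraction explained by component i = λ_i / Σ λ:
  PC1: 27/35 = 0.7714
  PC2: 5/35 = 0.1429
  PC3: 3/35 = 0.0857

Step 3 — cumulative fraction after k components = (λ_1 + ... + λ_k) / Σ λ:
  k = 1: 27/35 = 0.7714
  k = 2: (27 + 5)/35 = 32/35 = 0.9143
  k = 3: (27 + 5 + 3)/35 = 35/35 = 1

Summary (fraction, with percent):

explained: PC1 0.7714 (77.14%), PC2 0.1429 (14.29%), PC3 0.0857 (8.57%);  cumulative: 0.7714, 0.9143, 1


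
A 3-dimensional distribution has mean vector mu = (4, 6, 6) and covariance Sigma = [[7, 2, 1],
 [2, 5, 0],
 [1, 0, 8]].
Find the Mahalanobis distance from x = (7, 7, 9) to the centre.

Step 1 — centre the observation: (x - mu) = (3, 1, 3).

Step 2 — invert Sigma (cofactor / det for 3×3, or solve directly):
  Sigma^{-1} = [[0.1646, -0.0658, -0.0206],
 [-0.0658, 0.2263, 0.0082],
 [-0.0206, 0.0082, 0.1276]].

Step 3 — form the quadratic (x - mu)^T · Sigma^{-1} · (x - mu):
  Sigma^{-1} · (x - mu) = (0.3663, 0.0535, 0.3292).
  (x - mu)^T · [Sigma^{-1} · (x - mu)] = (3)·(0.3663) + (1)·(0.0535) + (3)·(0.3292) = 2.1399.

Step 4 — take square root: d = √(2.1399) ≈ 1.4628.

d(x, mu) = √(2.1399) ≈ 1.4628


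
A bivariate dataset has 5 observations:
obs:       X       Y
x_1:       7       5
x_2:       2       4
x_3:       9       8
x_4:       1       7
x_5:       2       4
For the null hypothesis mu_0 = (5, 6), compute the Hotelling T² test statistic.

Step 1 — sample mean vector:
  mean(X) = (7 + 2 + 9 + 1 + 2) / 5 = 21/5 = 4.2
  mean(Y) = (5 + 4 + 8 + 7 + 4) / 5 = 28/5 = 5.6
  x̄ = (4.2, 5.6),  deviation x̄ - mu_0 = (4.2, 5.6) - (5, 6) = (-0.8, -0.4).

Step 2 — sample covariance matrix, S[i,j] = (1/(n-1)) · Σ_k (x_{k,i} - mean_i) · (x_{k,j} - mean_j), divisor n-1 = 4:
  S[X,X] = ((2.8)·(2.8) + (-2.2)·(-2.2) + (4.8)·(4.8) + (-3.2)·(-3.2) + (-2.2)·(-2.2)) / 4 = 50.8/4 = 12.7
  S[X,Y] = ((2.8)·(-0.6) + (-2.2)·(-1.6) + (4.8)·(2.4) + (-3.2)·(1.4) + (-2.2)·(-1.6)) / 4 = 12.4/4 = 3.1
  S[Y,Y] = ((-0.6)·(-0.6) + (-1.6)·(-1.6) + (2.4)·(2.4) + (1.4)·(1.4) + (-1.6)·(-1.6)) / 4 = 13.2/4 = 3.3
  S = [[12.7, 3.1],
 [3.1, 3.3]].

Step 3 — invert S. det(S) = 12.7·3.3 - (3.1)² = 32.3.
  S^{-1} = (1/det) · [[d, -b], [-b, a]] = [[0.1022, -0.096],
 [-0.096, 0.3932]].

Step 4 — quadratic form (x̄ - mu_0)^T · S^{-1} · (x̄ - mu_0):
  S^{-1} · (x̄ - mu_0) = (-0.0433, -0.0805),
  (x̄ - mu_0)^T · [...] = (-0.8)·(-0.0433) + (-0.4)·(-0.0805) = 0.0669.

Step 5 — scale by n: T² = 5 · 0.0669 = 0.3344.

T² ≈ 0.3344


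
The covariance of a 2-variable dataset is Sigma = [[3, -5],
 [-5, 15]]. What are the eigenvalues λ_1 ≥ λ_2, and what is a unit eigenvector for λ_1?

Step 1 — characteristic polynomial of 2×2 Sigma:
  det(Sigma - λI) = λ² - trace · λ + det = 0.
  trace = 3 + 15 = 18, det = 3·15 - (-5)² = 20.
Step 2 — discriminant:
  Δ = trace² - 4·det = 324 - 80 = 244.
Step 3 — eigenvalues:
  λ = (trace ± √Δ)/2 = (18 ± 15.6205)/2,
  λ_1 = 16.8102,  λ_2 = 1.1898.

Step 4 — unit eigenvector for λ_1: solve (Sigma - λ_1 I)v = 0. First row:
  (3 - 16.8102)·v_x + (-5)·v_y = 0, i.e. (-13.8102)·v_x + (-5)·v_y = 0,
  so v ∝ (b, λ_1 - a) = (-5, 13.8102); multiply by -1 so the first entry is positive: u = (5, -13.8102).
  ||u|| = √((5)² + (-13.8102)²) = √(215.723) ≈ 14.6875,
  v_1 = u/||u|| ≈ (0.3404, -0.9403) (||v_1|| = 1).

λ_1 = 16.8102,  λ_2 = 1.1898;  v_1 ≈ (0.3404, -0.9403)


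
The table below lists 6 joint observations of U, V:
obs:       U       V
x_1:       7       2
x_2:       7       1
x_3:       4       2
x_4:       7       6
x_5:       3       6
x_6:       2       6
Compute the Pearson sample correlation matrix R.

Step 1 — column means:
  mean(U) = (7 + 7 + 4 + 7 + 3 + 2) / 6 = 30/6 = 5
  mean(V) = (2 + 1 + 2 + 6 + 6 + 6) / 6 = 23/6 = 3.8333

Step 2 — sample variances and covariances s[i,j] = (1/(n-1)) · Σ_k (x_{k,i} - mean_i) · (x_{k,j} - mean_j), with n-1 = 5:
  s[U,U] = ((2)·(2) + (2)·(2) + (-1)·(-1) + (2)·(2) + (-2)·(-2) + (-3)·(-3)) / 5 = 26/5 = 5.2
  s[U,V] = ((2)·(-1.8333) + (2)·(-2.8333) + (-1)·(-1.8333) + (2)·(2.1667) + (-2)·(2.1667) + (-3)·(2.1667)) / 5 = -14/5 = -2.8
  s[V,V] = ((-1.8333)·(-1.8333) + (-2.8333)·(-2.8333) + (-1.8333)·(-1.8333) + (2.1667)·(2.1667) + (2.1667)·(2.1667) + (2.1667)·(2.1667)) / 5 = 28.8333/5 = 5.7667
  Sample standard deviations s_i = √(s[i,i]):
  s(U) = √(5.2) = 2.2804
  s(V) = √(5.7667) = 2.4014

Step 3 — r_{ij} = s_{ij} / (s_i · s_j):
  r[U,U] = 1 (diagonal).
  r[U,V] = -2.8 / (2.2804 · 2.4014) = -2.8 / 5.476 = -0.5113
  r[V,V] = 1 (diagonal).

R is symmetric with unit diagonal. Assembling:

R = [[1, -0.5113],
 [-0.5113, 1]]


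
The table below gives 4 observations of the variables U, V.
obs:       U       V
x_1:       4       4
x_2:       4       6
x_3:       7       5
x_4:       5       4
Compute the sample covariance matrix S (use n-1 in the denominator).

Step 1 — column means:
  mean(U) = (4 + 4 + 7 + 5) / 4 = 20/4 = 5
  mean(V) = (4 + 6 + 5 + 4) / 4 = 19/4 = 4.75

Step 2 — sample covariance S[i,j] = (1/(n-1)) · Σ_k (x_{k,i} - mean_i) · (x_{k,j} - mean_j), with n-1 = 3.
  S[U,U] = ((-1)·(-1) + (-1)·(-1) + (2)·(2) + (0)·(0)) / 3 = 6/3 = 2
  S[U,V] = ((-1)·(-0.75) + (-1)·(1.25) + (2)·(0.25) + (0)·(-0.75)) / 3 = 0/3 = 0
  S[V,V] = ((-0.75)·(-0.75) + (1.25)·(1.25) + (0.25)·(0.25) + (-0.75)·(-0.75)) / 3 = 2.75/3 = 0.9167

S is symmetric (S[j,i] = S[i,j]). Assembling:

S = [[2, 0],
 [0, 0.9167]]


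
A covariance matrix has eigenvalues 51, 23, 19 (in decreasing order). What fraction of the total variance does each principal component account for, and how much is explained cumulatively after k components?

Step 1 — total variance = trace(Sigma) = Σ λ_i = 51 + 23 + 19 = 93.

Step 2 — fraction explained by component i = λ_i / Σ λ:
  PC1: 51/93 = 0.5484
  PC2: 23/93 = 0.2473
  PC3: 19/93 = 0.2043

Step 3 — cumulative fraction after k components = (λ_1 + ... + λ_k) / Σ λ:
  k = 1: 51/93 = 0.5484
  k = 2: (51 + 23)/93 = 74/93 = 0.7957
  k = 3: (51 + 23 + 19)/93 = 93/93 = 1

Summary (fraction, with percent):

explained: PC1 0.5484 (54.84%), PC2 0.2473 (24.73%), PC3 0.2043 (20.43%);  cumulative: 0.5484, 0.7957, 1


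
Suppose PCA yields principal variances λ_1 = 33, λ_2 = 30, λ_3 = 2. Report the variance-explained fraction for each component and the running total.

Step 1 — total variance = trace(Sigma) = Σ λ_i = 33 + 30 + 2 = 65.

Step 2 — fraction explained by component i = λ_i / Σ λ:
  PC1: 33/65 = 0.5077
  PC2: 30/65 = 0.4615
  PC3: 2/65 = 0.0308

Step 3 — cumulative fraction after k components = (λ_1 + ... + λ_k) / Σ λ:
  k = 1: 33/65 = 0.5077
  k = 2: (33 + 30)/65 = 63/65 = 0.9692
  k = 3: (33 + 30 + 2)/65 = 65/65 = 1

Summary (fraction, with percent):

explained: PC1 0.5077 (50.77%), PC2 0.4615 (46.15%), PC3 0.0308 (3.08%);  cumulative: 0.5077, 0.9692, 1


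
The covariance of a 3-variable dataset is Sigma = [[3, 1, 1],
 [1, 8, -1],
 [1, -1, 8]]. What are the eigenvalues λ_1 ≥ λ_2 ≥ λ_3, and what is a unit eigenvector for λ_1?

Step 1 — characteristic polynomial p(λ) = det(λI - Sigma) = λ³ - tr·λ² + c_1·λ - det, where tr = trace, c_1 = sum of the principal 2×2 minors, det = det(Sigma):
  tr = 3 + 8 + 8 = 19,
  c_1 = (3·8 - (1)²) + (3·8 - (1)²) + (8·8 - (-1)²) = 23 + 23 + 63 = 109,
  det = 3·(8·8 - (-1)²) - (1)·((1)·8 - (-1)·(1)) + (1)·((1)·(-1) - 8·(1)) = 3·(63) - (1)·(9) + (1)·(-9) = 171.
  So p(λ) = λ³ - 19λ² + 109λ - 171.
Step 2 — look for an integer root (rational root theorem: any rational root is an integer divisor of 171). Testing λ = 9:
  p(9) = 729 - 1539 + 981 - 171 = 0  ✓
  Dividing out (λ - 9): p(λ) = (λ - 9)(λ² - 10λ + 19).
Step 3 — remaining eigenvalues from the quadratic λ² - 10λ + 19 = 0:
  Δ = 10² - 4·19 = 100 - 76 = 24,  λ = (10 ± √24)/2 = (10 ± 4.899)/2 ≈ 7.4495 or 2.5505.
  Sorted: λ_1 = 9,  λ_2 = 7.4495,  λ_3 = 2.5505  (check: sum = 19 = tr ✓).

Step 4 — unit eigenvector for λ_1 = 9: v spans the null space of (Sigma - λ_1 I), whose rows are
  r_1 = (-6, 1, 1),  r_2 = (1, -1, -1),  r_3 = (1, -1, -1).
  v is orthogonal to every row, so take v ∝ r_1 × r_2 = ((1)·(-1) - (1)·(-1), (1)·(1) - (-6)·(-1), (-6)·(-1) - (1)·(1)) = (0, -5, 5).
  Rescale (divide by 5; multiply by -1 so the first nonzero entry is positive): u = (0, 1, -1).
  ||u|| = √((0)² + (1)² + (-1)²) = √(2) ≈ 1.4142,  v_1 = u/||u|| ≈ (0, 0.7071, -0.7071) (||v_1|| = 1).

λ_1 = 9,  λ_2 = 7.4495,  λ_3 = 2.5505;  v_1 ≈ (0, 0.7071, -0.7071)


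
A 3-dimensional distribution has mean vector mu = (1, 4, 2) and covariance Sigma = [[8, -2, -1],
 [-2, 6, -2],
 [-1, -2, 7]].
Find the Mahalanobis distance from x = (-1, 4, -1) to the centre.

Step 1 — centre the observation: (x - mu) = (-2, 0, -3).

Step 2 — invert Sigma (cofactor / det for 3×3, or solve directly):
  Sigma^{-1} = [[0.145, 0.0611, 0.0382],
 [0.0611, 0.2099, 0.0687],
 [0.0382, 0.0687, 0.1679]].

Step 3 — form the quadratic (x - mu)^T · Sigma^{-1} · (x - mu):
  Sigma^{-1} · (x - mu) = (-0.4046, -0.3282, -0.5802).
  (x - mu)^T · [Sigma^{-1} · (x - mu)] = (-2)·(-0.4046) + (0)·(-0.3282) + (-3)·(-0.5802) = 2.5496.

Step 4 — take square root: d = √(2.5496) ≈ 1.5968.

d(x, mu) = √(2.5496) ≈ 1.5968


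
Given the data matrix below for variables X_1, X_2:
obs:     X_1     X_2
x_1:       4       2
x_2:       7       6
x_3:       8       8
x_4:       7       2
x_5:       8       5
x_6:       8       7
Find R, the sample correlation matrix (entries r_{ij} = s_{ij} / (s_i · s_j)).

Step 1 — column means:
  mean(X_1) = (4 + 7 + 8 + 7 + 8 + 8) / 6 = 42/6 = 7
  mean(X_2) = (2 + 6 + 8 + 2 + 5 + 7) / 6 = 30/6 = 5

Step 2 — sample variances and covariances s[i,j] = (1/(n-1)) · Σ_k (x_{k,i} - mean_i) · (x_{k,j} - mean_j), with n-1 = 5:
  s[X_1,X_1] = ((-3)·(-3) + (0)·(0) + (1)·(1) + (0)·(0) + (1)·(1) + (1)·(1)) / 5 = 12/5 = 2.4
  s[X_1,X_2] = ((-3)·(-3) + (0)·(1) + (1)·(3) + (0)·(-3) + (1)·(0) + (1)·(2)) / 5 = 14/5 = 2.8
  s[X_2,X_2] = ((-3)·(-3) + (1)·(1) + (3)·(3) + (-3)·(-3) + (0)·(0) + (2)·(2)) / 5 = 32/5 = 6.4
  Sample standard deviations s_i = √(s[i,i]):
  s(X_1) = √(2.4) = 1.5492
  s(X_2) = √(6.4) = 2.5298

Step 3 — r_{ij} = s_{ij} / (s_i · s_j):
  r[X_1,X_1] = 1 (diagonal).
  r[X_1,X_2] = 2.8 / (1.5492 · 2.5298) = 2.8 / 3.9192 = 0.7144
  r[X_2,X_2] = 1 (diagonal).

R is symmetric with unit diagonal. Assembling:

R = [[1, 0.7144],
 [0.7144, 1]]


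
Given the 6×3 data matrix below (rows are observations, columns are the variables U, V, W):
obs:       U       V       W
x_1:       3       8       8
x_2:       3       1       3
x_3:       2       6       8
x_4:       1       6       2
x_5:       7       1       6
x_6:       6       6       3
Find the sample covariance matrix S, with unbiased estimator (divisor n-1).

Step 1 — column means:
  mean(U) = (3 + 3 + 2 + 1 + 7 + 6) / 6 = 22/6 = 3.6667
  mean(V) = (8 + 1 + 6 + 6 + 1 + 6) / 6 = 28/6 = 4.6667
  mean(W) = (8 + 3 + 8 + 2 + 6 + 3) / 6 = 30/6 = 5

Step 2 — sample covariance S[i,j] = (1/(n-1)) · Σ_k (x_{k,i} - mean_i) · (x_{k,j} - mean_j), with n-1 = 5.
  S[U,U] = ((-0.6667)·(-0.6667) + (-0.6667)·(-0.6667) + (-1.6667)·(-1.6667) + (-2.6667)·(-2.6667) + (3.3333)·(3.3333) + (2.3333)·(2.3333)) / 5 = 27.3333/5 = 5.4667
  S[U,V] = ((-0.6667)·(3.3333) + (-0.6667)·(-3.6667) + (-1.6667)·(1.3333) + (-2.6667)·(1.3333) + (3.3333)·(-3.6667) + (2.3333)·(1.3333)) / 5 = -14.6667/5 = -2.9333
  S[U,W] = ((-0.6667)·(3) + (-0.6667)·(-2) + (-1.6667)·(3) + (-2.6667)·(-3) + (3.3333)·(1) + (2.3333)·(-2)) / 5 = 1/5 = 0.2
  S[V,V] = ((3.3333)·(3.3333) + (-3.6667)·(-3.6667) + (1.3333)·(1.3333) + (1.3333)·(1.3333) + (-3.6667)·(-3.6667) + (1.3333)·(1.3333)) / 5 = 43.3333/5 = 8.6667
  S[V,W] = ((3.3333)·(3) + (-3.6667)·(-2) + (1.3333)·(3) + (1.3333)·(-3) + (-3.6667)·(1) + (1.3333)·(-2)) / 5 = 11/5 = 2.2
  S[W,W] = ((3)·(3) + (-2)·(-2) + (3)·(3) + (-3)·(-3) + (1)·(1) + (-2)·(-2)) / 5 = 36/5 = 7.2

S is symmetric (S[j,i] = S[i,j]). Assembling:

S = [[5.4667, -2.9333, 0.2],
 [-2.9333, 8.6667, 2.2],
 [0.2, 2.2, 7.2]]
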